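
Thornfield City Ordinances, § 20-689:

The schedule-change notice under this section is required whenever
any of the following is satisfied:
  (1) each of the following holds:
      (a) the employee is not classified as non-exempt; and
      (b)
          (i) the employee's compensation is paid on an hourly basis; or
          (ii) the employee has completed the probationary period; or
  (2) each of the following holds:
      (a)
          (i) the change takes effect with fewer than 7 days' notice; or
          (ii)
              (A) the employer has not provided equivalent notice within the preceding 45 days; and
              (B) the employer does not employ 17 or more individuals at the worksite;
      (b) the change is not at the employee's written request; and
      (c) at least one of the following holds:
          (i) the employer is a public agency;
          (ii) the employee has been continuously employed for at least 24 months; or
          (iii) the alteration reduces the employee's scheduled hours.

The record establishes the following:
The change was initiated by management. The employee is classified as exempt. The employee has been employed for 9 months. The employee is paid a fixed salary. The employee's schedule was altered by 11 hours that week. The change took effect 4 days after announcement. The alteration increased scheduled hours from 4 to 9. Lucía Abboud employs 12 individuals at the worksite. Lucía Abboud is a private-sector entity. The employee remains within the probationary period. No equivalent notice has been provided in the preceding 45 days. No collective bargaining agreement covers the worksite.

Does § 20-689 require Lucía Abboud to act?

No — not required.

(a) not (non-exempt) — satisfied.
(i) hourly-paid — not satisfied.
(ii) past probation — not met.
(b) = F OR F = false.
So (1) is not satisfied (T AND F).
(i) < 7 days' notice — holds.
(A) no recent notice — met.
(B) not (≥ 17 at site) — satisfied.
(ii): T AND T → true.
(a) = T OR T = true.
(b) not employee-requested — holds.
(i) public agency — fails.
(ii) tenure ≥ 24 mo. — not satisfied.
(iii) hours reduced — not satisfied.
(c) = F OR F OR F = false.
So (2) is not satisfied (T AND T AND F).
Overall = F OR F = false.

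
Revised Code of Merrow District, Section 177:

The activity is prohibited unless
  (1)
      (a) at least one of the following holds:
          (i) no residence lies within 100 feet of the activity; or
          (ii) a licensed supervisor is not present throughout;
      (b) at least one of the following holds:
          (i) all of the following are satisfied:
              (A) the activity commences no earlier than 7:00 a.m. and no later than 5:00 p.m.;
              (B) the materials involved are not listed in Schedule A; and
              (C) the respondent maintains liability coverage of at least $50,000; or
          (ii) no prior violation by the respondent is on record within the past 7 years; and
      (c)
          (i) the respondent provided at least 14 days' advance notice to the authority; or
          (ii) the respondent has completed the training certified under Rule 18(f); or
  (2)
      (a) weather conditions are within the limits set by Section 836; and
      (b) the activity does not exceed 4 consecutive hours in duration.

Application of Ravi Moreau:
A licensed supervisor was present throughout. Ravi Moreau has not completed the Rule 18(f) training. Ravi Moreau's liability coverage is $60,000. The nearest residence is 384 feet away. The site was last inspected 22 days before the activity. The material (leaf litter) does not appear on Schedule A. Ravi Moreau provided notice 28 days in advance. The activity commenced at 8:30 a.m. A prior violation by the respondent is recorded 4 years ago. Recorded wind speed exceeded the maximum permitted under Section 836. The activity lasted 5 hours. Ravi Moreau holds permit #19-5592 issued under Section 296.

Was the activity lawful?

Yes — lawful.

(i) no residence in 100 ft — satisfied.
(ii) not (supervisor present) — fails.
(a) = T OR F = true.
(A) start within hours — met.
(B) not (Schedule A material) — holds.
(C) coverage ≥ $50,000 — holds.
So (i) is satisfied (T AND T AND T).
(ii) no prior violation — fails.
(b): T OR F → true.
(i) ≥14 days' notice — satisfied.
(ii) training certified — not satisfied.
(c): T OR F → true.
So (1) is satisfied (T AND T AND T).
(a) weather ok — not met.
(b) ≤ 4 hrs duration — not met.
(2): F AND F → false.
So Overall is satisfied (T OR F).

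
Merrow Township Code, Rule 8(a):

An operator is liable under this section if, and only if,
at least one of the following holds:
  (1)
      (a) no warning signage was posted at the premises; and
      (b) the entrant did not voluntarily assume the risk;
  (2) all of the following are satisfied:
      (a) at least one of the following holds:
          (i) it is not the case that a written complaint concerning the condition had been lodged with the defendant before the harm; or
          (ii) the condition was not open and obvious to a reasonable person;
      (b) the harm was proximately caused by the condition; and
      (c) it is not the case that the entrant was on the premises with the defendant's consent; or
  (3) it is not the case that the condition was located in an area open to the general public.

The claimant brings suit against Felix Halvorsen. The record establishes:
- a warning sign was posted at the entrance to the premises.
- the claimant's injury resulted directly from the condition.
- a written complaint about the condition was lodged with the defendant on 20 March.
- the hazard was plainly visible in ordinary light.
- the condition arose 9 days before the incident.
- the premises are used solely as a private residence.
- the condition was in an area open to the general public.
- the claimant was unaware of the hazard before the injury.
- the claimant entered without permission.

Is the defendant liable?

No — not liable.

(a) no signage posted — not satisfied.
(b) no assumed risk — met.
So (1) is not satisfied (F AND T).
(i) not (complaint lodged) — fails.
(ii) not open/obvious — not satisfied.
(a) = F OR F = false.
(b) proximate cause — holds.
(c) not (consent to enter) — met.
(2): F AND T AND T → false.
(3) not (public area) — not satisfied.
So Overall is not satisfied (F OR F OR F).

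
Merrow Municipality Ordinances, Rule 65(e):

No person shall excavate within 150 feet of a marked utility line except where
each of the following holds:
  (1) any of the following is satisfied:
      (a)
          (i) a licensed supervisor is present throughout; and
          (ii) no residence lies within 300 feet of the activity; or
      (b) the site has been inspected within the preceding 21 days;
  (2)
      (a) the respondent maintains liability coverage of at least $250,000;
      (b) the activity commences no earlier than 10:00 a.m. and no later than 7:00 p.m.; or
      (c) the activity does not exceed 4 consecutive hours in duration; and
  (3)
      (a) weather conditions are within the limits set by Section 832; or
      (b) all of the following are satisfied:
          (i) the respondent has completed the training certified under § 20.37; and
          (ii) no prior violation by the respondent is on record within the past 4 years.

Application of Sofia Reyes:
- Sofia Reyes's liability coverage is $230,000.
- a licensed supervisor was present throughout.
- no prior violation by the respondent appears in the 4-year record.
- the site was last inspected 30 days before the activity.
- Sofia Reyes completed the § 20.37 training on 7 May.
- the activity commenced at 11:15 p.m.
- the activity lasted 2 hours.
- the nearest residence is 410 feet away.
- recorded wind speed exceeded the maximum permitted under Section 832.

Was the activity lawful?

(i) supervisor present — met.
(ii) no residence in 300 ft — met.
(a): T AND T → true.
(b) site inspected — not met.
So (1) is satisfied (T OR F).
(a) coverage ≥ $250,000 — not met.
(b) start within hours — not satisfied.
(c) ≤ 4 hrs duration — holds.
So (2) is satisfied (F OR F OR T).
(a) weather ok — fails.
(i) training certified — holds.
(ii) no prior violation — met.
(b): T AND T → true.
(3) = F OR T = true.
So Overall is satisfied (T AND T AND T).

Yes — lawful.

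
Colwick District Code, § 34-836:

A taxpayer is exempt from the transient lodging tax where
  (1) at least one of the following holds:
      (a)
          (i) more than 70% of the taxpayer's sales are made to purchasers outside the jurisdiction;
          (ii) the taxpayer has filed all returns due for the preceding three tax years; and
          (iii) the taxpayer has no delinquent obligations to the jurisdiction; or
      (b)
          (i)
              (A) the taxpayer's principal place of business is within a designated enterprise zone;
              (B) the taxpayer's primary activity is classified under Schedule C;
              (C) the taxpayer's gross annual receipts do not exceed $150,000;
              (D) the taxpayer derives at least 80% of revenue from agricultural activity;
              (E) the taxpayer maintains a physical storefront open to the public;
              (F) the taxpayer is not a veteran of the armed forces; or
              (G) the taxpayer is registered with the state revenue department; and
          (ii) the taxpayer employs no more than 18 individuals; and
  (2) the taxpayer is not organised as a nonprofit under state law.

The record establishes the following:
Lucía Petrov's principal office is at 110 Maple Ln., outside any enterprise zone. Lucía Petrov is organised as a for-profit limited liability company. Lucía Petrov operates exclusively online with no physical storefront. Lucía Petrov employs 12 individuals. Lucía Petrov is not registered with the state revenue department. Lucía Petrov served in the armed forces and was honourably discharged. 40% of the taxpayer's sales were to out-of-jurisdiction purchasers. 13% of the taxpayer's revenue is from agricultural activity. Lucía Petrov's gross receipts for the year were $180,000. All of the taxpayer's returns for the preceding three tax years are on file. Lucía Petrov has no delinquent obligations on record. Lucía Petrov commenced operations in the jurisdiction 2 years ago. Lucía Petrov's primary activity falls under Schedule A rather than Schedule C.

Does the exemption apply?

No — not exempt.

(i) >70% out-of-jur. sales — not satisfied.
(ii) returns current — met.
(iii) no delinquency — holds.
So (a) is not satisfied (F AND T AND T).
(A) in enterprise zone — not met.
(B) Schedule C activity — fails.
(C) receipts ≤ $150,000 — not satisfied.
(D) ≥80% agricultural — fails.
(E) has storefront — not met.
(F) not (veteran) — not satisfied.
(G) state-registered — fails.
So (i) is not satisfied (F OR F OR F OR F OR F OR F OR F).
(ii) ≤ 18 employees — met.
(b) = F AND T = false.
(1): F OR F → false.
(2) not (nonprofit) — satisfied.
Overall = F AND T = false.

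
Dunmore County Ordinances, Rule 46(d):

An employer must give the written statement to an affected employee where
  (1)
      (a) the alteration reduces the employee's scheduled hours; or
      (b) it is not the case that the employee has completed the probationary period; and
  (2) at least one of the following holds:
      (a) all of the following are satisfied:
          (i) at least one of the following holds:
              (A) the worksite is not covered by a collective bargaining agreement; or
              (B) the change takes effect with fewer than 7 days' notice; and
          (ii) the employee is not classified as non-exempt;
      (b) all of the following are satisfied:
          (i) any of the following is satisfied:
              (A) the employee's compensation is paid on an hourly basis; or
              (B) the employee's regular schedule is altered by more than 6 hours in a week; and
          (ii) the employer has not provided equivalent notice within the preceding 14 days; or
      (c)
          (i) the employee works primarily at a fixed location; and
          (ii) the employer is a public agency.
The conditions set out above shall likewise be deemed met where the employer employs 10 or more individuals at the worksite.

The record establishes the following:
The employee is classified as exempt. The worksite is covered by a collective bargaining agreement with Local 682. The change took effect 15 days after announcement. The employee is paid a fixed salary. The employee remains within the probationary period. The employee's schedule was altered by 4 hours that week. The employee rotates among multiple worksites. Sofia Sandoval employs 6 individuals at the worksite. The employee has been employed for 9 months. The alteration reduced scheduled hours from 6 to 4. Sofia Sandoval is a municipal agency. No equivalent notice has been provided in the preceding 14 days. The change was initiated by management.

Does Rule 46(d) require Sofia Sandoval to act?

(a) hours reduced — met.
(b) not (past probation) — satisfied.
(1): T OR T → true.
(A) no CBA — not satisfied.
(B) < 7 days' notice — fails.
(i): F OR F → false.
(ii) not (non-exempt) — satisfied.
So (a) is not satisfied (F AND T).
(A) hourly-paid — not met.
(B) schedule shift > 6h — not met.
(i): F OR F → false.
(ii) no recent notice — met.
(b): F AND T → false.
(i) fixed location — not satisfied.
(ii) public agency — met.
So (c) is not satisfied (F AND T).
(2): F OR F OR F → false.
So Overall is not satisfied (T AND F).
Exception (≥ 10 at site) — not satisfied.
Result: main false OR exception false → false.

No — not required.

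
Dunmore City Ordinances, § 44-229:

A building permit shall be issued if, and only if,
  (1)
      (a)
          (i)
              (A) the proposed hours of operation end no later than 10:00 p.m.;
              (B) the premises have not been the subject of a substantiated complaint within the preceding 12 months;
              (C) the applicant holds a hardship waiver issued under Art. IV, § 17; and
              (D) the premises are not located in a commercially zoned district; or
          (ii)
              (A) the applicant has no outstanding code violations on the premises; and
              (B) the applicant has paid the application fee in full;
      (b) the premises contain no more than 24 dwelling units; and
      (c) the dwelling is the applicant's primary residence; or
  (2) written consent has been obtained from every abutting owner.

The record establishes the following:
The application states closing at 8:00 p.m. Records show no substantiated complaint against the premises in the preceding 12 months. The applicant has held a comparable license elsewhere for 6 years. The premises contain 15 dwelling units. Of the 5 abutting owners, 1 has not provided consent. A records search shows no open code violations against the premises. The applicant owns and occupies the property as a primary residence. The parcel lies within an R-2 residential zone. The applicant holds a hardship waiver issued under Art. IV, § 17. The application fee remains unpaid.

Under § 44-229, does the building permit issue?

Yes — granted.

(A) closes by 10 p.m. — satisfied.
(B) no complaint in 12 mo. — holds.
(C) hardship waiver — met.
(D) not (commercially zoned) — holds.
So (i) is satisfied (T AND T AND T AND T).
(A) no code violations — holds.
(B) fee paid — not satisfied.
(ii) = T AND F = false.
(a): T OR F → true.
(b) ≤ 24 units — holds.
(c) primary residence — satisfied.
So (1) is satisfied (T AND T AND T).
(2) all abutters consent — not satisfied.
Overall: T OR F → true.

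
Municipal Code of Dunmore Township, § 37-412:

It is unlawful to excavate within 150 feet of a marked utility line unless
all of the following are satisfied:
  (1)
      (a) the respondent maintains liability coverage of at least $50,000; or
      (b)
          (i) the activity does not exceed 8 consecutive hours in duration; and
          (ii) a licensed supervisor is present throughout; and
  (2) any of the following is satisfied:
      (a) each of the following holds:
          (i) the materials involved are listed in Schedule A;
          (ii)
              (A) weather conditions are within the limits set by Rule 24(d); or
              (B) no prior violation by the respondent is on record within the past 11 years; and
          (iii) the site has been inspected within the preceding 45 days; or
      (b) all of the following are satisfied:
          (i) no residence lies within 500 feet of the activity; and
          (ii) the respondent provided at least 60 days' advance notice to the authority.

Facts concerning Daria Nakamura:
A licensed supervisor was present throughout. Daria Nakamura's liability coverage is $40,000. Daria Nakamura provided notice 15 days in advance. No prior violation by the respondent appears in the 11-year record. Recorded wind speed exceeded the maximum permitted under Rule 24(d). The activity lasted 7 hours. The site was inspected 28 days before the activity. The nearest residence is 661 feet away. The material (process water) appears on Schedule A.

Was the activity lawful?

Yes — lawful.

(a) coverage ≥ $50,000 — fails.
(i) ≤ 8 hrs duration — met.
(ii) supervisor present — met.
So (b) is satisfied (T AND T).
(1) = F OR T = true.
(i) Schedule A material — satisfied.
(A) weather ok — not satisfied.
(B) no prior violation — met.
(ii) = F OR T = true.
(iii) site inspected — met.
(a) = T AND T AND T = true.
(i) no residence in 500 ft — satisfied.
(ii) ≥60 days' notice — not satisfied.
So (b) is not satisfied (T AND F).
(2): T OR F → true.
Overall = T AND T = true.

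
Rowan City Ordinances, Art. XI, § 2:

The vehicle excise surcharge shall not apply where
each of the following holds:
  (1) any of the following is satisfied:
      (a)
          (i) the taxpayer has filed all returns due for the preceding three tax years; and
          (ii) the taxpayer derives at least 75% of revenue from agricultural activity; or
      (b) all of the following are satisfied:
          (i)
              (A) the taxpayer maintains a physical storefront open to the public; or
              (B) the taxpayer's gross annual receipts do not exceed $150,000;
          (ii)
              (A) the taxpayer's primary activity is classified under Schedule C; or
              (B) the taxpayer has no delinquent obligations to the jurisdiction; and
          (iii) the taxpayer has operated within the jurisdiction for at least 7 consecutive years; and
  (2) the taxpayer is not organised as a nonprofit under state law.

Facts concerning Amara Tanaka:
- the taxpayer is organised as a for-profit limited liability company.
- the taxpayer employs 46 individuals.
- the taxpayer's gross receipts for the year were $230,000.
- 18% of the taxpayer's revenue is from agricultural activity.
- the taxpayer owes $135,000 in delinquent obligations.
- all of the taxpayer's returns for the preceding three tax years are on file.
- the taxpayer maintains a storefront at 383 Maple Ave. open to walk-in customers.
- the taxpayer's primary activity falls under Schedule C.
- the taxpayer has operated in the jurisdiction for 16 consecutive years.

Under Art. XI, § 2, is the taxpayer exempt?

(i) returns current — satisfied.
(ii) ≥75% agricultural — fails.
(a): T AND F → false.
(A) has storefront — holds.
(B) receipts ≤ $150,000 — not satisfied.
(i): T OR F → true.
(A) Schedule C activity — holds.
(B) no delinquency — not met.
(ii): T OR F → true.
(iii) ≥ 7 yrs in jurisdiction — met.
(b) = T AND T AND T = true.
(1) = F OR T = true.
(2) not (nonprofit) — holds.
So Overall is satisfied (T AND T).

Yes — exempt.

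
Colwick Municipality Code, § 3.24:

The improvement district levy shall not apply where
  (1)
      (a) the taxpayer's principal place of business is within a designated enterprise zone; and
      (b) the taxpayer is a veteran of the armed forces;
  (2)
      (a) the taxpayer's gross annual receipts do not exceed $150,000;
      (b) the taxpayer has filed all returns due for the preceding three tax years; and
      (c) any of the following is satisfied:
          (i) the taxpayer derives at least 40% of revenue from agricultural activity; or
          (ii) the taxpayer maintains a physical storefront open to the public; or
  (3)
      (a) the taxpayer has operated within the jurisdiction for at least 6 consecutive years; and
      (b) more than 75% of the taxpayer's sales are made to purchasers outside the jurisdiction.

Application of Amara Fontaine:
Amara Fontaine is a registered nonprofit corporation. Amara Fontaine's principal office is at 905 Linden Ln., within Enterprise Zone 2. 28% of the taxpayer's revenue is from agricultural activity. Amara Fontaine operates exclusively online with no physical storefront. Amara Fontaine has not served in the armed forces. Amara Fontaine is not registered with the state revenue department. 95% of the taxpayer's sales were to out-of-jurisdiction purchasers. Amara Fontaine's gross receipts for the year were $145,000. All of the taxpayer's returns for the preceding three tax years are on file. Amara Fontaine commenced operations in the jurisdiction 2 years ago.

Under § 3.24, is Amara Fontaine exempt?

(a) in enterprise zone — holds.
(b) veteran — fails.
(1): T AND F → false.
(a) receipts ≤ $150,000 — satisfied.
(b) returns current — satisfied.
(i) ≥40% agricultural — fails.
(ii) has storefront — fails.
So (c) is not satisfied (F OR F).
(2): T AND T AND F → false.
(a) ≥ 6 yrs in jurisdiction — not satisfied.
(b) >75% out-of-jur. sales — holds.
So (3) is not satisfied (F AND T).
So Overall is not satisfied (F OR F OR F).

No — not exempt.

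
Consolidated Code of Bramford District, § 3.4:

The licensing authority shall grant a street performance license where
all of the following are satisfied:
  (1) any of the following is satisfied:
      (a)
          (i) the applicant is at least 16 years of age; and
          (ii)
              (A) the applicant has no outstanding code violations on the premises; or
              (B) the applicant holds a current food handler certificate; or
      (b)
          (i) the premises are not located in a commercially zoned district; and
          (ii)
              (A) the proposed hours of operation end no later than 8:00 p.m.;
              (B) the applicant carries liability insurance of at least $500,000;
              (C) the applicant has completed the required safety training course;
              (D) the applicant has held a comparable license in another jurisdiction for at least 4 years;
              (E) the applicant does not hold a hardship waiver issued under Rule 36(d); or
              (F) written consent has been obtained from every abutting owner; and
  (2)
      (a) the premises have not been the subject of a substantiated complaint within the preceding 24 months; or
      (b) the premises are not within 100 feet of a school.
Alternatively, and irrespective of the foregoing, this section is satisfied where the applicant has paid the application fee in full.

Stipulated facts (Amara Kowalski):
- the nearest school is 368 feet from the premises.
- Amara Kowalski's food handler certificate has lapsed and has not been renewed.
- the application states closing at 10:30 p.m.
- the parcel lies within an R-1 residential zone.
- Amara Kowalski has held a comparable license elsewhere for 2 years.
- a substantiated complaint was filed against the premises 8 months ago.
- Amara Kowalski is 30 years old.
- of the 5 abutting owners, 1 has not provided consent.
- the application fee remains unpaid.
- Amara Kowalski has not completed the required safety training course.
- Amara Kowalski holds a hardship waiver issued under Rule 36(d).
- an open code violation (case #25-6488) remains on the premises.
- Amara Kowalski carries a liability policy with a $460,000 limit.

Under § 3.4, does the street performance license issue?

(i) age ≥ 16 — holds.
(A) no code violations — not satisfied.
(B) food handler cert. — not met.
(ii) = F OR F = false.
(a): T AND F → false.
(i) not (commercially zoned) — holds.
(A) closes by 8 p.m. — not met.
(B) insurance ≥ $500,000 — fails.
(C) safety training — fails.
(D) prior license ≥ 4 yr — not satisfied.
(E) not (hardship waiver) — not satisfied.
(F) all abutters consent — fails.
(ii): F OR F OR F OR F OR F OR F → false.
(b) = T AND F = false.
So (1) is not satisfied (F OR F).
(a) no complaint in 24 mo. — not satisfied.
(b) ≥100 ft from school — holds.
So (2) is satisfied (F OR T).
Overall: F AND T → false.
Exception (fee paid) — not satisfied.
Result: main false OR exception false → false.

No — denied.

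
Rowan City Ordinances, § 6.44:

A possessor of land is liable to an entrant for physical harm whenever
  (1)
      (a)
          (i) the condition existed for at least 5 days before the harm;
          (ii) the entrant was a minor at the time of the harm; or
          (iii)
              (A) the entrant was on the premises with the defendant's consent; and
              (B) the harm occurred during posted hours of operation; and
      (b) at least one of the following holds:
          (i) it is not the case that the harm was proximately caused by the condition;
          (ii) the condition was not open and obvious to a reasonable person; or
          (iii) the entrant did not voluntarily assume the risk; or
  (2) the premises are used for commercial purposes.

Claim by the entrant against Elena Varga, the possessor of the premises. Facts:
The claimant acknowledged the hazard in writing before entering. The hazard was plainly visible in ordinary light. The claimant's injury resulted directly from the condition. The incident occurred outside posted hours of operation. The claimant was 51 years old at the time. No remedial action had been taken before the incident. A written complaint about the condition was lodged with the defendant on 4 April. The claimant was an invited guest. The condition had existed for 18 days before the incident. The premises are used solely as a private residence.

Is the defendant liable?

No — not liable.

(i) condition ≥5 days old — satisfied.
(ii) entrant a minor — fails.
(A) consent to enter — satisfied.
(B) during posted hours — not satisfied.
(iii) = T AND F = false.
(a): T OR F OR F → true.
(i) not (proximate cause) — not met.
(ii) not open/obvious — not met.
(iii) no assumed risk — fails.
(b): F OR F OR F → false.
(1): T AND F → false.
(2) commercial use — not met.
Overall: F OR F → false.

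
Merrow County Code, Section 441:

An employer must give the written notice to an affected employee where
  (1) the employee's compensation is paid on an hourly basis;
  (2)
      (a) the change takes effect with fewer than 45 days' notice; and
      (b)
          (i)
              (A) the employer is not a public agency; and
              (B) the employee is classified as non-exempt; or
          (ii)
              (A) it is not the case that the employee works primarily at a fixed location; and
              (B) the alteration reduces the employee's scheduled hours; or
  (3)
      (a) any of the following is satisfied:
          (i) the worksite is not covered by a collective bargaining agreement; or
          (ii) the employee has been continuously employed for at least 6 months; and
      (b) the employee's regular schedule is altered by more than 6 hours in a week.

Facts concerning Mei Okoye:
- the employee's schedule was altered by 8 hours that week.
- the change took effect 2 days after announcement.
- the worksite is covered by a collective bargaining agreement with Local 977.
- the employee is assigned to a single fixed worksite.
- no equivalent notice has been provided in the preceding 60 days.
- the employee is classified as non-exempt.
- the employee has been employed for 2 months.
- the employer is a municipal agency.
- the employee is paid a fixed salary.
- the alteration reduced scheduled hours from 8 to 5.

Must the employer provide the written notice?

No — not required.

(1) hourly-paid — not satisfied.
(a) < 45 days' notice — holds.
(A) not (public agency) — not satisfied.
(B) non-exempt — satisfied.
(i): F AND T → false.
(A) not (fixed location) — fails.
(B) hours reduced — holds.
(ii): F AND T → false.
(b) = F OR F = false.
(2): T AND F → false.
(i) no CBA — fails.
(ii) tenure ≥ 6 mo. — not met.
(a) = F OR F = false.
(b) schedule shift > 6h — met.
(3) = F AND T = false.
So Overall is not satisfied (F OR F OR F).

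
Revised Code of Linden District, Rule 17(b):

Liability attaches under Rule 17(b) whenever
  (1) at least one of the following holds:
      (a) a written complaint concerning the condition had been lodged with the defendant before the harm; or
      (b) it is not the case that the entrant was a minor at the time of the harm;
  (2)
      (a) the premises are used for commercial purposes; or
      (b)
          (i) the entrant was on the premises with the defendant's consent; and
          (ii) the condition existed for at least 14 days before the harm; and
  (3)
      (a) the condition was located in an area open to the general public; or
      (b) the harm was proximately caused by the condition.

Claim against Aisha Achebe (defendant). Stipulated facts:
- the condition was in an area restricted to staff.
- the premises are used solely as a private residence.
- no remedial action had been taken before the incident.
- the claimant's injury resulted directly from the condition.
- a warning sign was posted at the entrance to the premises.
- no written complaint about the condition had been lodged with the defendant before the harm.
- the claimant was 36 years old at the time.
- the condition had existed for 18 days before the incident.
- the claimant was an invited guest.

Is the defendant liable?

(a) complaint lodged — not satisfied.
(b) not (entrant a minor) — satisfied.
(1): F OR T → true.
(a) commercial use — not satisfied.
(i) consent to enter — holds.
(ii) condition ≥14 days old — holds.
(b) = T AND T = true.
(2) = F OR T = true.
(a) public area — not met.
(b) proximate cause — holds.
(3) = F OR T = true.
So Overall is satisfied (T AND T AND T).

Yes — liable.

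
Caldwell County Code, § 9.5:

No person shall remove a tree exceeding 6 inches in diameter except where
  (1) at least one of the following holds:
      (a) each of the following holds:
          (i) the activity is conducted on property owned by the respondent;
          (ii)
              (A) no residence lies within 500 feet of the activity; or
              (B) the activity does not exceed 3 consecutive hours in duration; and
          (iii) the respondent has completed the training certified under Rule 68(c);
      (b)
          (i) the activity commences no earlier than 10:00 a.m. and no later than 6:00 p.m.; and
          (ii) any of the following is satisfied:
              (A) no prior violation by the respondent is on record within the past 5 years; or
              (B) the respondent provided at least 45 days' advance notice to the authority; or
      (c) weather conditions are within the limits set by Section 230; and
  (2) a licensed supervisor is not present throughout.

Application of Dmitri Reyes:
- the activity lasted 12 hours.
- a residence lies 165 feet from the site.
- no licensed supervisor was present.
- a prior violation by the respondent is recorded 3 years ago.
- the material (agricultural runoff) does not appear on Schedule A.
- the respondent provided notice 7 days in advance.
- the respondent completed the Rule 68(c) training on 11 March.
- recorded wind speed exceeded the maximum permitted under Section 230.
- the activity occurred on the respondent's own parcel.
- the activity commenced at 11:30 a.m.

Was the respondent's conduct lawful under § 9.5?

No — unlawful.

(i) own property — holds.
(A) no residence in 500 ft — not met.
(B) ≤ 3 hrs duration — not met.
(ii): F OR F → false.
(iii) training certified — satisfied.
(a) = T AND F AND T = false.
(i) start within hours — met.
(A) no prior violation — not met.
(B) ≥45 days' notice — not met.
(ii): F OR F → false.
(b): T AND F → false.
(c) weather ok — not met.
(1): F OR F OR F → false.
(2) not (supervisor present) — met.
Overall = F AND T = false.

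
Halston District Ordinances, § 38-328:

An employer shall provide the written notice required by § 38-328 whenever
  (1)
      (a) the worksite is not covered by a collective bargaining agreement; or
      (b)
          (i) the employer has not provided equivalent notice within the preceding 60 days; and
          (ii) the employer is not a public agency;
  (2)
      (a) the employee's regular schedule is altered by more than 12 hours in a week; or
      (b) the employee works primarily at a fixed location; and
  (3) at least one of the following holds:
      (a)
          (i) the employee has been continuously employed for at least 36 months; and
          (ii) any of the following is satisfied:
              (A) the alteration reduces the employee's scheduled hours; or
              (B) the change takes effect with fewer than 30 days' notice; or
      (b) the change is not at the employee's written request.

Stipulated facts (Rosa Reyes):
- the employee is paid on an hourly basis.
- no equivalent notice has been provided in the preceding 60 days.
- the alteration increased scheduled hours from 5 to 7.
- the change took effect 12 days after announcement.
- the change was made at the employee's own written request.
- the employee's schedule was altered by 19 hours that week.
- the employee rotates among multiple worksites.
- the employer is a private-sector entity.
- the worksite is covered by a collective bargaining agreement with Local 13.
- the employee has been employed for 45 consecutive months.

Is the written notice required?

Yes — required.

(a) no CBA — fails.
(i) no recent notice — holds.
(ii) not (public agency) — satisfied.
So (b) is satisfied (T AND T).
So (1) is satisfied (F OR T).
(a) schedule shift > 12h — satisfied.
(b) fixed location — not met.
(2): T OR F → true.
(i) tenure ≥ 36 mo. — holds.
(A) hours reduced — not met.
(B) < 30 days' notice — satisfied.
(ii): F OR T → true.
(a) = T AND T = true.
(b) not employee-requested — not satisfied.
So (3) is satisfied (T OR F).
Overall: T AND T AND T → true.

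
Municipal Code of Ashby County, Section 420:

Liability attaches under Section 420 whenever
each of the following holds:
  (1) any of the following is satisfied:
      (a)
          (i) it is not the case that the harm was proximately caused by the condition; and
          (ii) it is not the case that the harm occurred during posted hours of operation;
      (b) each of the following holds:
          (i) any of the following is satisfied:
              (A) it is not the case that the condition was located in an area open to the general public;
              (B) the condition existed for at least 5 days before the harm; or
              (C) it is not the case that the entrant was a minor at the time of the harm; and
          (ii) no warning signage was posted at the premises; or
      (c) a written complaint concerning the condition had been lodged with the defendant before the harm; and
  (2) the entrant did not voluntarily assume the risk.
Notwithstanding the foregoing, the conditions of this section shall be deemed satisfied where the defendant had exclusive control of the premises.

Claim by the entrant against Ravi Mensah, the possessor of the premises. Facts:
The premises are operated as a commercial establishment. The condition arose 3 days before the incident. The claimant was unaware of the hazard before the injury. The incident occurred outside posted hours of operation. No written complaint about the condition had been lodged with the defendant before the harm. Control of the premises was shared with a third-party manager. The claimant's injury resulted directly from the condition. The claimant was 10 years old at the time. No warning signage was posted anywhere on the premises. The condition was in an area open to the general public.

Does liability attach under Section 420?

(i) not (proximate cause) — not satisfied.
(ii) not (during posted hours) — satisfied.
So (a) is not satisfied (F AND T).
(A) not (public area) — not met.
(B) condition ≥5 days old — not met.
(C) not (entrant a minor) — not met.
(i) = F OR F OR F = false.
(ii) no signage posted — holds.
(b): F AND T → false.
(c) complaint lodged — fails.
(1) = F OR F OR F = false.
(2) no assumed risk — met.
Overall: F AND T → false.
Exception (exclusive control) — not satisfied.
Result: main false OR exception false → false.

No — not liable.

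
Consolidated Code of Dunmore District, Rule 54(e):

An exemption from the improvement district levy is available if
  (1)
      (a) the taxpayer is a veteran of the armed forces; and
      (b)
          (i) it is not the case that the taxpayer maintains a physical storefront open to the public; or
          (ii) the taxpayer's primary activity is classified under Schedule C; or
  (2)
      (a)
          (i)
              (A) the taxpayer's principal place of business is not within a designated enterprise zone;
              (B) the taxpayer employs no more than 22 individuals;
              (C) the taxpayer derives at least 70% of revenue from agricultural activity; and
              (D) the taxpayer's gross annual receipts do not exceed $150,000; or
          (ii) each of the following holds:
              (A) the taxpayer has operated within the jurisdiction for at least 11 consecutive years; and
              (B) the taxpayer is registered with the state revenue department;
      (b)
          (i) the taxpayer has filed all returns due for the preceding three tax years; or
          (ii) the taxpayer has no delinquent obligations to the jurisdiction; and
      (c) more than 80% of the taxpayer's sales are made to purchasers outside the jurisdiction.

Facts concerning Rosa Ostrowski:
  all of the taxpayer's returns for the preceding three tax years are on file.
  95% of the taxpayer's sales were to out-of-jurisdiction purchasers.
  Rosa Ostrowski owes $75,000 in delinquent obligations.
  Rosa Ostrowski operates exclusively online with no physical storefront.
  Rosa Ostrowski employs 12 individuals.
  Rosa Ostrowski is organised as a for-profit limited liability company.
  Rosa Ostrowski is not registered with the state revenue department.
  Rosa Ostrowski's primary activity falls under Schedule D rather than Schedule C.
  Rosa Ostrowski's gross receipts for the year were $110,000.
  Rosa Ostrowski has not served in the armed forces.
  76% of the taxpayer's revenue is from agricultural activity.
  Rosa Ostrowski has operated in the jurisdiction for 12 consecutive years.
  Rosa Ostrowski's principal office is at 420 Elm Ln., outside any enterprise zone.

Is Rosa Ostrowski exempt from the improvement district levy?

Yes — exempt.

(a) veteran — fails.
(i) not (has storefront) — satisfied.
(ii) Schedule C activity — fails.
So (b) is satisfied (T OR F).
(1): F AND T → false.
(A) not (in enterprise zone) — holds.
(B) ≤ 22 employees — holds.
(C) ≥70% agricultural — holds.
(D) receipts ≤ $150,000 — met.
(i) = T AND T AND T AND T = true.
(A) ≥ 11 yrs in jurisdiction — met.
(B) state-registered — fails.
(ii): T AND F → false.
(a) = T OR F = true.
(i) returns current — met.
(ii) no delinquency — not met.
(b) = T OR F = true.
(c) >80% out-of-jur. sales — holds.
(2) = T AND T AND T = true.
Overall: F OR T → true.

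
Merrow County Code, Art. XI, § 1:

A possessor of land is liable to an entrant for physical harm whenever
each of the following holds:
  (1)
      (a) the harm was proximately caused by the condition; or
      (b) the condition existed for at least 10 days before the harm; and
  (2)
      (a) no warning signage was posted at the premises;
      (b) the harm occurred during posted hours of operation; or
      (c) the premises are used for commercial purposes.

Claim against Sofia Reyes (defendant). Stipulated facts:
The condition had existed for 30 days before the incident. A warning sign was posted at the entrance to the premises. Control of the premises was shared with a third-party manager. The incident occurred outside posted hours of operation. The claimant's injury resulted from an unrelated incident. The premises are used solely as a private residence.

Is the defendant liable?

(a) proximate cause — not met.
(b) condition ≥10 days old — satisfied.
(1) = F OR T = true.
(a) no signage posted — not satisfied.
(b) during posted hours — fails.
(c) commercial use — fails.
(2): F OR F OR F → false.
Overall: T AND F → false.

No — not liable.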